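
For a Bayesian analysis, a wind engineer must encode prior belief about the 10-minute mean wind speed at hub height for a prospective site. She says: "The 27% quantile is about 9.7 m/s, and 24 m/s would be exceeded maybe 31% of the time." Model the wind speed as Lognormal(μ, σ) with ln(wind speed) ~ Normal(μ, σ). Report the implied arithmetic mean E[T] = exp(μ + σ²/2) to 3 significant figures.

E[T] ≈ 22.3 m/s

If T ~ Lognormal(μ,σ) then ln T ~ Normal(μ,σ), so the p-quantile of ln T is μ + z_p·σ.
ln(9.7) = 2.272 and ln(24) = 3.178; z_{0.27} = -0.6128, z_{0.69} = 0.4959.
σ = (3.178 − 2.272)/(0.4959 − (-0.6128)) = 0.817.
μ = 2.272 − (-0.6128)·0.817 = 2.773.
E[T] = exp(μ + σ²/2) = exp(2.773 + 0.3339) = 22.3 m/s.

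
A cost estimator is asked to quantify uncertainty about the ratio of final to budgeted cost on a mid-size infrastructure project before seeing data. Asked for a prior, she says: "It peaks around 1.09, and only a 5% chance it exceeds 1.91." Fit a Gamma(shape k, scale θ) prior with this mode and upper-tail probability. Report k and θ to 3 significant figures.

Gamma(k,θ) with k>1 has mode (k−1)θ, so θ = 1.09/(k−1).
Need P(X < 1.91) = 0.95 with θ tied to k this way. Start at k = 2, θ = 1.09: P(X<1.91) ≈ 0.523.
Too low — raise k to concentrate. Iterating converges to k ≈ 9.87.
Then θ = 1.09/(9.87−1) ≈ 0.123.

k ≈ 9.87, θ ≈ 0.123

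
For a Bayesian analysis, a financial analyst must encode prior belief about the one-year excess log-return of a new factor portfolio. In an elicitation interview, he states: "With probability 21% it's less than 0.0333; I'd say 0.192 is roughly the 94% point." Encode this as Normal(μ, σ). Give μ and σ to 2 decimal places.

μ = 0.09, σ = 0.07

For Normal(μ,σ), the p-quantile is μ + z_p·σ. Here z_{0.21} = -0.8064, z_{0.94} = 1.555.
So 0.0333 = μ − 0.8064σ and 0.192 = μ + 1.555σ.
Subtracting: σ = (0.192 − 0.0333)/(1.555 − (-0.8064)) = 0.07.
Then μ = 0.0333 − (-0.8064)·0.07 = 0.09.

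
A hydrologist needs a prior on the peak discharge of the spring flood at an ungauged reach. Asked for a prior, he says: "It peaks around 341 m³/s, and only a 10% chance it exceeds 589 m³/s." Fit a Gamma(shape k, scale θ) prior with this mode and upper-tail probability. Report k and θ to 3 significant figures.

Gamma(k,θ) with k>1 has mode (k−1)θ, so θ = 341/(k−1).
Need P(X < 589) = 0.9 with θ tied to k this way. Start at k = 2, θ = 341: P(X<589) ≈ 0.515.
Too low — raise k to concentrate. Iterating converges to k ≈ 7.35.
Then θ = 341/(7.35−1) ≈ 53.7.

k ≈ 7.35, θ ≈ 53.7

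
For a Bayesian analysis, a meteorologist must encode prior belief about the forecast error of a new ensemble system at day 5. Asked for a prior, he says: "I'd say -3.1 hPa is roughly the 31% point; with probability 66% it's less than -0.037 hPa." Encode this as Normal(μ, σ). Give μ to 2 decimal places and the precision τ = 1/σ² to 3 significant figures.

μ = -1.43, τ = 0.0879

For Normal(μ,σ), the p-quantile is μ + z_p·σ. Here z_{0.31} = -0.4959, z_{0.66} = 0.4125.
So -3.1 = μ − 0.4959σ and -0.037 = μ + 0.4125σ.
Subtracting: σ = (-0.037 − -3.1)/(0.4125 − (-0.4959)) = 3.37.
Then μ = -3.1 − (-0.4959)·3.37 = -1.43.
Precision τ = 1/σ² = 1/3.372² = 0.0879.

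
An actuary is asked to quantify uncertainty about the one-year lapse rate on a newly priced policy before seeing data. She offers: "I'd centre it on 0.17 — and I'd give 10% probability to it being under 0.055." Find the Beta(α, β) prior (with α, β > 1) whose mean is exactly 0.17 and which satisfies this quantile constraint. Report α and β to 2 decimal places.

With mean 0.17 fixed, write α = 0.17s, β = 0.83s where s = α+β.
Need P(θ < 0.055) = 0.1 under Beta(0.17s, 0.83s). Normal approximation: (q−m)/√(m(1−m)/s) ≈ z_{0.1} = -1.28, so s ≈ 0.17·0.83·(-1.28)²/(0.055−0.17)² = 17.5.
At s = 17.5: P(θ<0.055) ≈ 0.061. Adjusting to match 0.1 gives s ≈ 13.01.
So α = 0.17·13.01 ≈ 2.21, β = 0.83·13.01 ≈ 10.80.

α ≈ 2.21, β ≈ 10.80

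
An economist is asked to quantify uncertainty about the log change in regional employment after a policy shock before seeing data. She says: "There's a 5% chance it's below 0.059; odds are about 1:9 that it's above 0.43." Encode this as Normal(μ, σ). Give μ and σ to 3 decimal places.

μ = 0.268, σ = 0.127

For Normal(μ,σ), the p-quantile is μ + z_p·σ. Here z_{0.05} = -1.645, z_{0.9} = 1.282.
So 0.059 = μ − 1.645σ and 0.43 = μ + 1.282σ.
Subtracting: σ = (0.43 − 0.059)/(1.282 − (-1.645)) = 0.127.
Then μ = 0.059 − (-1.645)·0.127 = 0.268.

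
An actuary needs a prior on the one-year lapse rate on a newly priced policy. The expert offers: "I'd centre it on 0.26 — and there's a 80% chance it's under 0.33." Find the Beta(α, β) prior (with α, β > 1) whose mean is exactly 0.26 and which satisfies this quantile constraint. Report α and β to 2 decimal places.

With mean 0.26 fixed, write α = 0.26s, β = 0.74s where s = α+β.
Need P(θ < 0.33) = 0.8 under Beta(0.26s, 0.74s). Normal approximation: (q−m)/√(m(1−m)/s) ≈ z_{0.8} = 0.842, so s ≈ 0.26·0.74·(0.842)²/(0.33−0.26)² = 27.8.
At s = 27.8: P(θ<0.33) ≈ 0.806. Adjusting to match 0.8 gives s ≈ 26.23.
So α = 0.26·26.23 ≈ 6.82, β = 0.74·26.23 ≈ 19.41.

α ≈ 6.82, β ≈ 19.41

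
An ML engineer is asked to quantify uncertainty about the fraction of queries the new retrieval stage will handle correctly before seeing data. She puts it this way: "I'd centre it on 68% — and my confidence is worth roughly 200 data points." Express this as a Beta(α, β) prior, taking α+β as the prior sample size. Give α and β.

α = 136, β = 64

Under the effective-sample-size interpretation, Beta(α, β) has prior mean α/(α+β) and prior sample size α+β.
So α+β = 200 and α/(α+β) = 0.68, giving α = 0.68·200 = 136 and β = 200 − 136 = 64.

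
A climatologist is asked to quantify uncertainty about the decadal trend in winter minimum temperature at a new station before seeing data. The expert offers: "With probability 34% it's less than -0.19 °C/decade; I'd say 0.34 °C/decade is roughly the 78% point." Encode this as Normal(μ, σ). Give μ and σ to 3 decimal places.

μ = -0.005, σ = 0.447

The p-quantile of Normal(μ,σ) is μ + z_p·σ, with z_{0.34} = -0.4125 and z_{0.78} = 0.7722.
Eliminate σ: μ = (z₂·x₁ − z₁·x₂)/(z₂ − z₁) = (0.7722·-0.19 − (-0.4125)·0.34)/1.185 = -0.005.
Then σ = (x₂ − x₁)/(z₂ − z₁) = (0.34 − -0.19)/1.185 = 0.447.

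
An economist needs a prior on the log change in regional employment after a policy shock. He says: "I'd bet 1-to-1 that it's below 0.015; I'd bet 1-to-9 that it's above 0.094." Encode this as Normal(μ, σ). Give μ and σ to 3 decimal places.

The p-quantile of Normal(μ,σ) is μ + z_p·σ, with z_{0.5} = 0 and z_{0.9} = 1.282.
Eliminate σ: μ = (z₂·x₁ − z₁·x₂)/(z₂ − z₁) = (1.282·0.015 − (0)·0.094)/1.282 = 0.015.
Then σ = (x₂ − x₁)/(z₂ − z₁) = (0.094 − 0.015)/1.282 = 0.062.

μ = 0.015, σ = 0.062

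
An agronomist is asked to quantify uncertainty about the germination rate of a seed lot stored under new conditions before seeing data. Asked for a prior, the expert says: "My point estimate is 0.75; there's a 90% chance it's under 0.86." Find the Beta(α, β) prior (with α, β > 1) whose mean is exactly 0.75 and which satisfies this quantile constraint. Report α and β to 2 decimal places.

With mean 0.75 fixed, write α = 0.75s, β = 0.25s where s = α+β.
Need P(θ < 0.86) = 0.9 under Beta(0.75s, 0.25s). Normal approximation: (q−m)/√(m(1−m)/s) ≈ z_{0.9} = 1.28, so s ≈ 0.75·0.25·(1.28)²/(0.86−0.75)² = 25.5.
At s = 25.5: P(θ<0.86) ≈ 0.915. Adjusting to match 0.9 gives s ≈ 22.51.
So α = 0.75·22.51 ≈ 16.88, β = 0.25·22.51 ≈ 5.63.

α ≈ 16.88, β ≈ 5.63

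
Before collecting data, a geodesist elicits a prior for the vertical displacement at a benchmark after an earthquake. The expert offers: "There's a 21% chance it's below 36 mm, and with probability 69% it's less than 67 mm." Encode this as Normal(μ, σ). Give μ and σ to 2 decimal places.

μ = 55.20, σ = 23.80

The p-quantile of Normal(μ,σ) is μ + z_p·σ, with z_{0.21} = -0.8064 and z_{0.69} = 0.4959.
Eliminate σ: μ = (z₂·x₁ − z₁·x₂)/(z₂ − z₁) = (0.4959·36 − (-0.8064)·67)/1.302 = 55.20.
Then σ = (x₂ − x₁)/(z₂ − z₁) = (67 − 36)/1.302 = 23.80.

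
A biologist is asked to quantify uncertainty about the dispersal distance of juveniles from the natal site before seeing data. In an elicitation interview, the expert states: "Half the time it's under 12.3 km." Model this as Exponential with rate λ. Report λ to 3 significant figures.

Exponential median = ln 2 / λ, so λ = ln 2 / 12.3 = 0.0564.

λ ≈ 0.0564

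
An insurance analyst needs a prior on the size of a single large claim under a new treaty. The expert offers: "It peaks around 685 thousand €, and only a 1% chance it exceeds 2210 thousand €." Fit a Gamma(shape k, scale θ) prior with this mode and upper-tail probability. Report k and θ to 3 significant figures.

Gamma(k,θ) with k>1 has mode (k−1)θ, so θ = 685/(k−1).
Need P(X < 2210) = 0.99 with θ tied to k this way. Start at k = 2, θ = 685: P(X<2210) ≈ 0.832.
Too low — raise k to concentrate. Iterating converges to k ≈ 4.22.
Then θ = 685/(4.22−1) ≈ 213.

k ≈ 4.22, θ ≈ 213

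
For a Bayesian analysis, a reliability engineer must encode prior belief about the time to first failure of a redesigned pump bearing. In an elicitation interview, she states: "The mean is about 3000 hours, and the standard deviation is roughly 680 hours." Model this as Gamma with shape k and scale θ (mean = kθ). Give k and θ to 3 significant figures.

For Gamma(k, scale θ): mean = kθ, variance = kθ², so CV = 1/√k.
CV = SD/mean = 680/3000 = 0.2267, hence k = 1/CV² = 19.5.
Then θ = mean/k = 3000/19.5 = 154.

k ≈ 19.5, θ ≈ 154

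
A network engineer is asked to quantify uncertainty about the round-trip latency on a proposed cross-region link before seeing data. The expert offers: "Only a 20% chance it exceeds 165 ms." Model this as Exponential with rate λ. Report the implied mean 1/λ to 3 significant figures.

P(T > 165.0) = e^(−λ·165.0) = 0.2, so λ = −ln(0.2)/165.0 = 0.00975.
Mean = 1/λ = 103 ms.

mean ≈ 103 ms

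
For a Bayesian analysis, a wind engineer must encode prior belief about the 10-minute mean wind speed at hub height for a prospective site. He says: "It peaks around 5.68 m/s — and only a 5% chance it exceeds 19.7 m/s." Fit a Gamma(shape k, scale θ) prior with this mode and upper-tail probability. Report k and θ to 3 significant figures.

Gamma(k,θ) with k>1 has mode (k−1)θ, so θ = 5.68/(k−1).
Need P(X < 19.7) = 0.95 with θ tied to k this way. Start at k = 2, θ = 5.68: P(X<19.7) ≈ 0.861.
Too low — raise k to concentrate. Iterating converges to k ≈ 2.67.
Then θ = 5.68/(2.67−1) ≈ 3.4.

k ≈ 2.67, θ ≈ 3.4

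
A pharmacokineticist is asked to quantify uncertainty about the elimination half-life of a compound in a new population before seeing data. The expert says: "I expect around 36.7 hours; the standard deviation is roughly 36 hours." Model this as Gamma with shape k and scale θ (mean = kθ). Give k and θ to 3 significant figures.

For Gamma(k, scale θ): mean = kθ, variance = kθ², so CV = 1/√k.
CV = SD/mean = 36/36.7 = 0.9809, hence k = 1/CV² = 1.04.
Then θ = mean/k = 36.7/1.04 = 35.3.

k ≈ 1.04, θ ≈ 35.3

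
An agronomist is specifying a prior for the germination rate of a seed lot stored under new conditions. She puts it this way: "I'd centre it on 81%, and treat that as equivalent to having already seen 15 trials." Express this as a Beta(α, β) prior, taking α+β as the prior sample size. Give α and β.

Under the effective-sample-size interpretation, Beta(α, β) has prior mean α/(α+β) and prior sample size α+β.
So α+β = 15 and α/(α+β) = 0.81, giving α = 0.81·15 = 12.15 and β = 15 − 12.15 = 2.85.

α = 12.15, β = 2.85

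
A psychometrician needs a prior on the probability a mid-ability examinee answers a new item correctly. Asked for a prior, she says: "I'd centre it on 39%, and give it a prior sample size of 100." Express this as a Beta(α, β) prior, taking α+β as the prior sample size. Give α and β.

Under the effective-sample-size interpretation, Beta(α, β) has prior mean α/(α+β) and prior sample size α+β.
So α+β = 100 and α/(α+β) = 0.39, giving α = 0.39·100 = 39 and β = 100 − 39 = 61.

α = 39, β = 61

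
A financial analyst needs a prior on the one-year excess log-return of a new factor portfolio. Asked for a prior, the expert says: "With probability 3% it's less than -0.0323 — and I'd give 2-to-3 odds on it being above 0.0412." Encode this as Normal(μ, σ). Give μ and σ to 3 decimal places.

μ = 0.032, σ = 0.034

For Normal(μ,σ), the p-quantile is μ + z_p·σ. Here z_{0.03} = -1.881, z_{0.6} = 0.2533.
So -0.0323 = μ − 1.881σ and 0.0412 = μ + 0.2533σ.
Subtracting: σ = (0.0412 − -0.0323)/(0.2533 − (-1.881)) = 0.034.
Then μ = -0.0323 − (-1.881)·0.034 = 0.032.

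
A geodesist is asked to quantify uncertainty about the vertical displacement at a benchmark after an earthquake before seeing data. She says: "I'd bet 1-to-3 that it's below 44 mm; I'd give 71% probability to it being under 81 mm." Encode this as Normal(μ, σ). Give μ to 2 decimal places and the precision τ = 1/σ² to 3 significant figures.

μ = 64.32, τ = 0.0011

The p-quantile of Normal(μ,σ) is μ + z_p·σ, with z_{0.25} = -0.6745 and z_{0.71} = 0.5534.
Eliminate σ: μ = (z₂·x₁ − z₁·x₂)/(z₂ − z₁) = (0.5534·44 − (-0.6745)·81)/1.228 = 64.32.
Then σ = (x₂ − x₁)/(z₂ − z₁) = (81 − 44)/1.228 = 30.13.
Precision τ = 1/σ² = 1/30.13² = 0.0011.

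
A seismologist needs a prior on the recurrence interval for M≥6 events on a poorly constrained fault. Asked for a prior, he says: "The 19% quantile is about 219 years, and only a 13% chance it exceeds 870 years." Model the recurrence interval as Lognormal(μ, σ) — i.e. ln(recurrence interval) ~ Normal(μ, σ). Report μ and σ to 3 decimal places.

If T ~ Lognormal(μ,σ) then ln T ~ Normal(μ,σ), so the p-quantile of ln T is μ + z_p·σ.
ln(219) = 5.389 and ln(870) = 6.768; z_{0.19} = -0.8779, z_{0.87} = 1.126.
σ = (6.768 − 5.389)/(1.126 − (-0.8779)) = 0.688.
μ = 5.389 − (-0.8779)·0.688 = 5.993.

μ ≈ 5.993, σ ≈ 0.688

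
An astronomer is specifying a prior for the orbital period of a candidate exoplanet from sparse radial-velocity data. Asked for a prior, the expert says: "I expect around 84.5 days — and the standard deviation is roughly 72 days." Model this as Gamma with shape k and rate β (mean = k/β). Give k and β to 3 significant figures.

k ≈ 1.38, β ≈ 0.0163

For Gamma(k, rate β): mean = k/β, variance = k/β², so CV = 1/√k.
CV = SD/mean = 72/84.5 = 0.8521, hence k = 1/CV² = 1.38.
Then β = k/mean = 1.38/84.5 = 0.0163.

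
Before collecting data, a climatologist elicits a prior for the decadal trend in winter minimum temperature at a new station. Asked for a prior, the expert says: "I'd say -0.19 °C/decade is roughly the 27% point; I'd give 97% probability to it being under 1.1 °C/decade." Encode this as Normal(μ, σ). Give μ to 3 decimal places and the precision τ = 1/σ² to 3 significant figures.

For Normal(μ,σ), the p-quantile is μ + z_p·σ. Here z_{0.27} = -0.6128, z_{0.97} = 1.881.
So -0.19 = μ − 0.6128σ and 1.1 = μ + 1.881σ.
Subtracting: σ = (1.1 − -0.19)/(1.881 − (-0.6128)) = 0.517.
Then μ = -0.19 − (-0.6128)·0.517 = 0.127.
Precision τ = 1/σ² = 1/0.5173² = 3.74.

μ = 0.127, τ = 3.74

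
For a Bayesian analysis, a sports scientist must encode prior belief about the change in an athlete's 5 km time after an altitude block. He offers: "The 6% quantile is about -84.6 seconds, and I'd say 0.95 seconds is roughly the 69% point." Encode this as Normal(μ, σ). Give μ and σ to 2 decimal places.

The p-quantile of Normal(μ,σ) is μ + z_p·σ, with z_{0.06} = -1.555 and z_{0.69} = 0.4959.
Eliminate σ: μ = (z₂·x₁ − z₁·x₂)/(z₂ − z₁) = (0.4959·-84.6 − (-1.555)·0.95)/2.051 = -19.74.
Then σ = (x₂ − x₁)/(z₂ − z₁) = (0.95 − -84.6)/2.051 = 41.72.

μ = -19.74, σ = 41.72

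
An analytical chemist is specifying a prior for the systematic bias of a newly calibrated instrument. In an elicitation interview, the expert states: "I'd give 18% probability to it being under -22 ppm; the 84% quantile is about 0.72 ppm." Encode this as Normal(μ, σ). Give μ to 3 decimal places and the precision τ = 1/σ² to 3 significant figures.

μ = -11.110, τ = 0.00707

The p-quantile of Normal(μ,σ) is μ + z_p·σ, with z_{0.18} = -0.9154 and z_{0.84} = 0.9945.
Eliminate σ: μ = (z₂·x₁ − z₁·x₂)/(z₂ − z₁) = (0.9945·-22 − (-0.9154)·0.72)/1.91 = -11.110.
Then σ = (x₂ − x₁)/(z₂ − z₁) = (0.72 − -22)/1.91 = 11.896.
Precision τ = 1/σ² = 1/11.9² = 0.00707.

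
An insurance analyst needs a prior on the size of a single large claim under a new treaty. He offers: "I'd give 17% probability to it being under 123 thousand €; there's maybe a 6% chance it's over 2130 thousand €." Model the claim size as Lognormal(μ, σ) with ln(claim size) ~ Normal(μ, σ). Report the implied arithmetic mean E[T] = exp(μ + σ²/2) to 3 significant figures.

If T ~ Lognormal(μ,σ) then ln T ~ Normal(μ,σ), so the p-quantile of ln T is μ + z_p·σ.
ln(123) = 4.812 and ln(2130) = 7.664; z_{0.17} = -0.9542, z_{0.94} = 1.555.
σ = (7.664 − 4.812)/(1.555 − (-0.9542)) = 1.137.
μ = 4.812 − (-0.9542)·1.137 = 5.897.
E[T] = exp(μ + σ²/2) = exp(5.897 + 0.6459) = 694 thousand €.

E[T] ≈ 694 thousand €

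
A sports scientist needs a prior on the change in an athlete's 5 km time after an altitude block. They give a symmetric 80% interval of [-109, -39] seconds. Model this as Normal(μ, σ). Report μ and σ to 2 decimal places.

A symmetric 80% interval runs μ ± z·σ with z = 1.282.
Half-width = 35, so σ = 35/1.282 = 27.31.
μ is the interval midpoint, -74.00.

μ = -74.00, σ = 27.31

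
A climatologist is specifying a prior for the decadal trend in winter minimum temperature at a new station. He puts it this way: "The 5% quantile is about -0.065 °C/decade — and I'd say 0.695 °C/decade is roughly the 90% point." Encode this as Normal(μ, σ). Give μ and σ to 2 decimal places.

μ = 0.36, σ = 0.26

The p-quantile of Normal(μ,σ) is μ + z_p·σ, with z_{0.05} = -1.645 and z_{0.9} = 1.282.
Eliminate σ: μ = (z₂·x₁ − z₁·x₂)/(z₂ − z₁) = (1.282·-0.065 − (-1.645)·0.695)/2.926 = 0.36.
Then σ = (x₂ − x₁)/(z₂ − z₁) = (0.695 − -0.065)/2.926 = 0.26.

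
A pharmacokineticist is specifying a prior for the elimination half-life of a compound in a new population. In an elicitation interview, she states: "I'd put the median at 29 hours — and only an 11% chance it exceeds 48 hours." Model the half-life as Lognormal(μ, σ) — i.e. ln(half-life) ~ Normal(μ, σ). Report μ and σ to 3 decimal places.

If T ~ Lognormal(μ,σ) then ln T ~ Normal(μ,σ), so the p-quantile of ln T is μ + z_p·σ.
ln(29) = 3.367 and ln(48) = 3.871; z_{0.5} = 0, z_{0.89} = 1.227.
σ = (3.871 − 3.367)/(1.227 − (0)) = 0.411.
μ = 3.367 − (0)·0.411 = 3.367.

μ ≈ 3.367, σ ≈ 0.411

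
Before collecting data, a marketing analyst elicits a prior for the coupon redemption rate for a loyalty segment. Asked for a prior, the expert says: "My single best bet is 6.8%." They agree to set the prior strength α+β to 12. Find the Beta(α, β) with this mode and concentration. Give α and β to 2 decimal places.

α = 1.68, β = 10.32

For α,β > 1 the Beta mode is (α−1)/(α+β−2). With α+β = 12, the mode is (α−1)/10.
Set (α−1)/10 = 0.068 → α = 1 + 0.068·10 = 1.68.
β = 12 − α = 10.32.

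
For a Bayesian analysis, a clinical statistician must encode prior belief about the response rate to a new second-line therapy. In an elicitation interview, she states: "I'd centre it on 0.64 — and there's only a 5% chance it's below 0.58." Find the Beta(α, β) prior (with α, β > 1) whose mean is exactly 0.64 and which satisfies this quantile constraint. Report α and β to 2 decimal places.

With mean 0.64 fixed, write α = 0.64s, β = 0.36s where s = α+β.
Need P(θ < 0.58) = 0.05 under Beta(0.64s, 0.36s). Normal approximation: (q−m)/√(m(1−m)/s) ≈ z_{0.05} = -1.64, so s ≈ 0.64·0.36·(-1.64)²/(0.58−0.64)² = 173.2.
At s = 173.2: P(θ<0.58) ≈ 0.052. Adjusting to match 0.05 gives s ≈ 177.53.
So α = 0.64·177.53 ≈ 113.62, β = 0.36·177.53 ≈ 63.91.

α ≈ 113.62, β ≈ 63.91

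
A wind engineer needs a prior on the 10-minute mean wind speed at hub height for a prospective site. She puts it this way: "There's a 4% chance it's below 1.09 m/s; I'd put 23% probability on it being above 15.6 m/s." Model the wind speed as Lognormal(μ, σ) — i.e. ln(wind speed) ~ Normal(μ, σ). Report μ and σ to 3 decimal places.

μ ≈ 1.958, σ ≈ 1.069

If T ~ Lognormal(μ,σ) then ln T ~ Normal(μ,σ), so the p-quantile of ln T is μ + z_p·σ.
ln(1.09) = 0.08618 and ln(15.6) = 2.747; z_{0.04} = -1.751, z_{0.77} = 0.7388.
σ = (2.747 − 0.08618)/(0.7388 − (-1.751)) = 1.069.
μ = 0.08618 − (-1.751)·1.069 = 1.958.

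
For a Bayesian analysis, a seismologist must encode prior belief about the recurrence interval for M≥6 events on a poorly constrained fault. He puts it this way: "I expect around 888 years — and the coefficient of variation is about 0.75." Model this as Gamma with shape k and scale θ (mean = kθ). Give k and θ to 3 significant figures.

For Gamma(k, scale θ): mean = kθ, variance = kθ², so CV = 1/√k.
CV = 0.75, hence k = 1/CV² = 1.78.
Then θ = mean/k = 888/1.78 = 500.

k ≈ 1.78, θ ≈ 500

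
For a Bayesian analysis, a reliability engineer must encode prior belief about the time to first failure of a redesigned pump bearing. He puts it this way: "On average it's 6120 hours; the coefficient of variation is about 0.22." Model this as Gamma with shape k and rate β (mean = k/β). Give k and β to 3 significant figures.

k ≈ 20.7, β ≈ 0.00338

For Gamma(k, rate β): mean = k/β, variance = k/β², so CV = 1/√k.
CV = 0.22, hence k = 1/CV² = 20.7.
Then β = k/mean = 20.7/6120 = 0.00338.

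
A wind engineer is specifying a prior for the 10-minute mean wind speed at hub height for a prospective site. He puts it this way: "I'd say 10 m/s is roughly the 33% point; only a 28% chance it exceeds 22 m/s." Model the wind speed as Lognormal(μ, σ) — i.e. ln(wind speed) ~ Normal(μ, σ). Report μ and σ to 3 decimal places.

μ ≈ 2.642, σ ≈ 0.771

If T ~ Lognormal(μ,σ) then ln T ~ Normal(μ,σ), so the p-quantile of ln T is μ + z_p·σ.
ln(10) = 2.303 and ln(22) = 3.091; z_{0.33} = -0.4399, z_{0.72} = 0.5828.
σ = (3.091 − 2.303)/(0.5828 − (-0.4399)) = 0.771.
μ = 2.303 − (-0.4399)·0.771 = 2.642.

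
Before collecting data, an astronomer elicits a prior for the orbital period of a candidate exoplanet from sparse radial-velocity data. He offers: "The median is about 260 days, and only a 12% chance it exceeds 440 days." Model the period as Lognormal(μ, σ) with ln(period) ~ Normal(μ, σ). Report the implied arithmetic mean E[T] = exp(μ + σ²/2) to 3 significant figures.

If T ~ Lognormal(μ,σ) then ln T ~ Normal(μ,σ), so the p-quantile of ln T is μ + z_p·σ.
ln(260) = 5.561 and ln(440) = 6.087; z_{0.5} = 0, z_{0.88} = 1.175.
σ = (6.087 − 5.561)/(1.175 − (0)) = 0.448.
μ = 5.561 − (0)·0.448 = 5.561.
E[T] = exp(μ + σ²/2) = exp(5.561 + 0.1002) = 287 days.

E[T] ≈ 287 days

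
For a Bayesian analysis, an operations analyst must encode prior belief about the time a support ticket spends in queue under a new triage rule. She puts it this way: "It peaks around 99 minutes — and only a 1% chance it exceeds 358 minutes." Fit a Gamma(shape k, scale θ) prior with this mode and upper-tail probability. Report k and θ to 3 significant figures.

k ≈ 3.6, θ ≈ 38.1

Gamma(k,θ) with k>1 has mode (k−1)θ, so θ = 99/(k−1).
Need P(X < 358) = 0.99 with θ tied to k this way. Start at k = 2, θ = 99: P(X<358) ≈ 0.876.
Too low — raise k to concentrate. Iterating converges to k ≈ 3.6.
Then θ = 99/(3.6−1) ≈ 38.1.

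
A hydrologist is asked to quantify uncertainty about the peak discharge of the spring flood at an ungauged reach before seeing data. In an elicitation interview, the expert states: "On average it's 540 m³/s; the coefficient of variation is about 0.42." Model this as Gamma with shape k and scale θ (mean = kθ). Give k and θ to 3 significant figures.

k ≈ 5.67, θ ≈ 95.3

For Gamma(k, scale θ): mean = kθ, variance = kθ², so CV = 1/√k.
CV = 0.42, hence k = 1/CV² = 5.67.
Then θ = mean/k = 540/5.67 = 95.3.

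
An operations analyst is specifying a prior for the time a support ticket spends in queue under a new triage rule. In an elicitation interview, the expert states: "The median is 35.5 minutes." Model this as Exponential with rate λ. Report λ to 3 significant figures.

λ ≈ 0.0195

Exponential median = ln 2 / λ, so λ = ln 2 / 35.5 = 0.0195.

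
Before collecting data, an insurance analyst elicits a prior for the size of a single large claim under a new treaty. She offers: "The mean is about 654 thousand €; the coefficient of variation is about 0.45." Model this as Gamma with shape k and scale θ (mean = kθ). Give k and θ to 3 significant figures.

For Gamma(k, scale θ): mean = kθ, variance = kθ², so CV = 1/√k.
CV = 0.45, hence k = 1/CV² = 4.94.
Then θ = mean/k = 654/4.94 = 132.

k ≈ 4.94, θ ≈ 132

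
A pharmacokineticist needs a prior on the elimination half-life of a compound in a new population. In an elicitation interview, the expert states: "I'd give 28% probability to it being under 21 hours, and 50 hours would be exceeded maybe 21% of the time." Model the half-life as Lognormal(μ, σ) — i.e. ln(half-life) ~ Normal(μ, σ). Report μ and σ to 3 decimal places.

If T ~ Lognormal(μ,σ) then ln T ~ Normal(μ,σ), so the p-quantile of ln T is μ + z_p·σ.
ln(21) = 3.045 and ln(50) = 3.912; z_{0.28} = -0.5828, z_{0.79} = 0.8064.
σ = (3.912 − 3.045)/(0.8064 − (-0.5828)) = 0.624.
μ = 3.045 − (-0.5828)·0.624 = 3.408.

μ ≈ 3.408, σ ≈ 0.624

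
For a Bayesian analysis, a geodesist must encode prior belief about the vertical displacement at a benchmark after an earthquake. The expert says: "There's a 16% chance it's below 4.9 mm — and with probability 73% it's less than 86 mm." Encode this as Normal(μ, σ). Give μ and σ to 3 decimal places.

μ = 55.079, σ = 50.458

For Normal(μ,σ), the p-quantile is μ + z_p·σ. Here z_{0.16} = -0.9945, z_{0.73} = 0.6128.
So 4.9 = μ − 0.9945σ and 86 = μ + 0.6128σ.
Subtracting: σ = (86 − 4.9)/(0.6128 − (-0.9945)) = 50.458.
Then μ = 4.9 − (-0.9945)·50.458 = 55.079.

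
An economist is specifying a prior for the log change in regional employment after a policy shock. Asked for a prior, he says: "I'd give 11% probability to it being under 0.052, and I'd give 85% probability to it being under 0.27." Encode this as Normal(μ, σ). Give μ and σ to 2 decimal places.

μ = 0.17, σ = 0.10

The p-quantile of Normal(μ,σ) is μ + z_p·σ, with z_{0.11} = -1.227 and z_{0.85} = 1.036.
Eliminate σ: μ = (z₂·x₁ − z₁·x₂)/(z₂ − z₁) = (1.036·0.052 − (-1.227)·0.27)/2.263 = 0.17.
Then σ = (x₂ − x₁)/(z₂ − z₁) = (0.27 − 0.052)/2.263 = 0.10.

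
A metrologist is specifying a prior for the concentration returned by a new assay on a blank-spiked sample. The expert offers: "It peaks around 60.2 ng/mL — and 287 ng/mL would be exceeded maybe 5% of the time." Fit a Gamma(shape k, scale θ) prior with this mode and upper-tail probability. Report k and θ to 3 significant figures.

k ≈ 1.99, θ ≈ 60.7

Gamma(k,θ) with k>1 has mode (k−1)θ, so θ = 60.2/(k−1).
Need P(X < 287) = 0.95 with θ tied to k this way. Start at k = 2, θ = 60.2: P(X<287) ≈ 0.951.
Too high — lower k to spread out. Iterating converges to k ≈ 1.99.
Then θ = 60.2/(1.99−1) ≈ 60.7.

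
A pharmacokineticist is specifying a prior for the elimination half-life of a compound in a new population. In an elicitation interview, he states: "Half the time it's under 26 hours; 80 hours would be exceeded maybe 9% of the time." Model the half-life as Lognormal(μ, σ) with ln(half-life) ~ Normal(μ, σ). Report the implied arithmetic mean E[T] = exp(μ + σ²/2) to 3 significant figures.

If T ~ Lognormal(μ,σ) then ln T ~ Normal(μ,σ), so the p-quantile of ln T is μ + z_p·σ.
ln(26) = 3.258 and ln(80) = 4.382; z_{0.5} = 0, z_{0.91} = 1.341.
σ = (4.382 − 3.258)/(1.341 − (0)) = 0.838.
μ = 3.258 − (0)·0.838 = 3.258.
E[T] = exp(μ + σ²/2) = exp(3.258 + 0.3514) = 36.9 hours.

E[T] ≈ 36.9 hours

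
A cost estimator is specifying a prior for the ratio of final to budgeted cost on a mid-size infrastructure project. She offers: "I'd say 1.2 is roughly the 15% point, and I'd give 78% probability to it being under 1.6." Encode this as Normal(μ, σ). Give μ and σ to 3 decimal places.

The p-quantile of Normal(μ,σ) is μ + z_p·σ, with z_{0.15} = -1.036 and z_{0.78} = 0.7722.
Eliminate σ: μ = (z₂·x₁ − z₁·x₂)/(z₂ − z₁) = (0.7722·1.2 − (-1.036)·1.6)/1.809 = 1.429.
Then σ = (x₂ − x₁)/(z₂ − z₁) = (1.6 − 1.2)/1.809 = 0.221.

μ = 1.429, σ = 0.221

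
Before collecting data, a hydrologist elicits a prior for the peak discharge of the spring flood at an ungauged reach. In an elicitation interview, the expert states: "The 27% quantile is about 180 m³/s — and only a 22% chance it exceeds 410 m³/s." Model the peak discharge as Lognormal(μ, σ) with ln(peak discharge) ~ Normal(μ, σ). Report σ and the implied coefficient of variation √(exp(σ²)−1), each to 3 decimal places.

If T ~ Lognormal(μ,σ) then ln T ~ Normal(μ,σ), so the p-quantile of ln T is μ + z_p·σ.
ln(180) = 5.193 and ln(410) = 6.016; z_{0.27} = -0.6128, z_{0.78} = 0.7722.
σ = (6.016 − 5.193)/(0.7722 − (-0.6128)) = 0.594.
μ = 5.193 − (-0.6128)·0.594 = 5.557.
CV = √(exp(σ²)−1) = √(exp(0.3533)−1) = 0.651.

σ ≈ 0.594, CV ≈ 0.651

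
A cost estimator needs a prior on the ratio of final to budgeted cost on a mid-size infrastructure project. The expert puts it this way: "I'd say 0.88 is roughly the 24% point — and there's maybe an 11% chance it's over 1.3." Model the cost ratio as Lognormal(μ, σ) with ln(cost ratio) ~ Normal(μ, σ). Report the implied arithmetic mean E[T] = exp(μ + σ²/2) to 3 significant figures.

E[T] ≈ 1.04

If T ~ Lognormal(μ,σ) then ln T ~ Normal(μ,σ), so the p-quantile of ln T is μ + z_p·σ.
ln(0.88) = -0.1278 and ln(1.3) = 0.2624; z_{0.24} = -0.7063, z_{0.89} = 1.227.
σ = (0.2624 − -0.1278)/(1.227 − (-0.7063)) = 0.202.
μ = -0.1278 − (-0.7063)·0.202 = 0.015.
E[T] = exp(μ + σ²/2) = exp(0.015 + 0.0204) = 1.04.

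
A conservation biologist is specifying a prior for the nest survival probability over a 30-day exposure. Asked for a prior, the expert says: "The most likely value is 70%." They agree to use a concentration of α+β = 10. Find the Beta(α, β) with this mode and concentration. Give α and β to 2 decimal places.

For α,β > 1 the Beta mode is (α−1)/(α+β−2). With α+β = 10, the mode is (α−1)/8.
Set (α−1)/8 = 0.7 → α = 1 + 0.7·8 = 6.60.
β = 10 − α = 3.40.

α = 6.60, β = 3.40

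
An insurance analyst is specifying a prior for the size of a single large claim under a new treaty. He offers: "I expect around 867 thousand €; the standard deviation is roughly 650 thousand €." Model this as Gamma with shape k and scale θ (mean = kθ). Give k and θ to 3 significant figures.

k ≈ 1.78, θ ≈ 487

For Gamma(k, scale θ): mean = kθ, variance = kθ², so CV = 1/√k.
CV = SD/mean = 650/867 = 0.7497, hence k = 1/CV² = 1.78.
Then θ = mean/k = 867/1.78 = 487.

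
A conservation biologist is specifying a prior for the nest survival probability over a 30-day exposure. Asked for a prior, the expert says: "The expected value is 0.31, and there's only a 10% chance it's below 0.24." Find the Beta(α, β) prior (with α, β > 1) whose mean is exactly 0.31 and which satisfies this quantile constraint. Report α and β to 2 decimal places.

α ≈ 21.31, β ≈ 47.44

With mean 0.31 fixed, write α = 0.31s, β = 0.69s where s = α+β.
Need P(θ < 0.24) = 0.1 under Beta(0.31s, 0.69s). Normal approximation: (q−m)/√(m(1−m)/s) ≈ z_{0.1} = -1.28, so s ≈ 0.31·0.69·(-1.28)²/(0.24−0.31)² = 71.7.
At s = 71.7: P(θ<0.24) ≈ 0.095. Adjusting to match 0.1 gives s ≈ 68.75.
So α = 0.31·68.75 ≈ 21.31, β = 0.69·68.75 ≈ 47.44.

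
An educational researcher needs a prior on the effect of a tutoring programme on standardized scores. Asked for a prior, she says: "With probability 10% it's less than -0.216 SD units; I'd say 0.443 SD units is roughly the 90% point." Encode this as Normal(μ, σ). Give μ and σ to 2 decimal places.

For Normal(μ,σ), the p-quantile is μ + z_p·σ. Here z_{0.1} = -1.282, z_{0.9} = 1.282.
So -0.216 = μ − 1.282σ and 0.443 = μ + 1.282σ.
Subtracting: σ = (0.443 − -0.216)/(1.282 − (-1.282)) = 0.26.
Then μ = -0.216 − (-1.282)·0.26 = 0.11.

μ = 0.11, σ = 0.26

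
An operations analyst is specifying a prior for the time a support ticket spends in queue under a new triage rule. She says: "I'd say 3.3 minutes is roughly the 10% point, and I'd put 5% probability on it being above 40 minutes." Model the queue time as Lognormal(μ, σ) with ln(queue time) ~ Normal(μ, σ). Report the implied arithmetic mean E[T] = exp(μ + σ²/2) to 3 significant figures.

E[T] ≈ 14.2 minutes

If T ~ Lognormal(μ,σ) then ln T ~ Normal(μ,σ), so the p-quantile of ln T is μ + z_p·σ.
ln(3.3) = 1.194 and ln(40) = 3.689; z_{0.1} = -1.282, z_{0.95} = 1.645.
σ = (3.689 − 1.194)/(1.645 − (-1.282)) = 0.853.
μ = 1.194 − (-1.282)·0.853 = 2.287.
E[T] = exp(μ + σ²/2) = exp(2.287 + 0.3634) = 14.2 minutes.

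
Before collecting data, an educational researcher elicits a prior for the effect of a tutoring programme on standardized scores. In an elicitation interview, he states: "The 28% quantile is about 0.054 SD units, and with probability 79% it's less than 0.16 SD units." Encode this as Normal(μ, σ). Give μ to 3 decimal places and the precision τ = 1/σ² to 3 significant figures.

μ = 0.098, τ = 172

For Normal(μ,σ), the p-quantile is μ + z_p·σ. Here z_{0.28} = -0.5828, z_{0.79} = 0.8064.
So 0.054 = μ − 0.5828σ and 0.16 = μ + 0.8064σ.
Subtracting: σ = (0.16 − 0.054)/(0.8064 − (-0.5828)) = 0.076.
Then μ = 0.054 − (-0.5828)·0.076 = 0.098.
Precision τ = 1/σ² = 1/0.0763² = 172.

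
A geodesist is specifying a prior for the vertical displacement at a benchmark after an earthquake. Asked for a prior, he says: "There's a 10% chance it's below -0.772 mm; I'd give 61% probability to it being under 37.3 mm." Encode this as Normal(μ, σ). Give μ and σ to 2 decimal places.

For Normal(μ,σ), the p-quantile is μ + z_p·σ. Here z_{0.1} = -1.282, z_{0.61} = 0.2793.
So -0.772 = μ − 1.282σ and 37.3 = μ + 0.2793σ.
Subtracting: σ = (37.3 − -0.772)/(0.2793 − (-1.282)) = 24.39.
Then μ = -0.772 − (-1.282)·24.39 = 30.49.

μ = 30.49, σ = 24.39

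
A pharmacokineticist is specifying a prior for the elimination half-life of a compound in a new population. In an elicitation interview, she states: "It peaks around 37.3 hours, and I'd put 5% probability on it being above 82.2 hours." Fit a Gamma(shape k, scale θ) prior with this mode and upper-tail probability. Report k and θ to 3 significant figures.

k ≈ 5.41, θ ≈ 8.47

Gamma(k,θ) with k>1 has mode (k−1)θ, so θ = 37.3/(k−1).
Need P(X < 82.2) = 0.95 with θ tied to k this way. Start at k = 2, θ = 37.3: P(X<82.2) ≈ 0.646.
Too low — raise k to concentrate. Iterating converges to k ≈ 5.41.
Then θ = 37.3/(5.41−1) ≈ 8.47.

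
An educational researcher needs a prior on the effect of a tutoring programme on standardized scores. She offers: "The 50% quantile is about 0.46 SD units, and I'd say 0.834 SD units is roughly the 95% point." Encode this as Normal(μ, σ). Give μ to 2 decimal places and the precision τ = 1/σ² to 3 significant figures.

μ = 0.46, τ = 19.3

For Normal(μ,σ), the p-quantile is μ + z_p·σ. Here z_{0.5} = 0, z_{0.95} = 1.645.
So 0.46 = μ + 0σ and 0.834 = μ + 1.645σ.
Subtracting: σ = (0.834 − 0.46)/(1.645 − (0)) = 0.23.
Then μ = 0.46 − (0)·0.23 = 0.46.
Precision τ = 1/σ² = 1/0.2274² = 19.3.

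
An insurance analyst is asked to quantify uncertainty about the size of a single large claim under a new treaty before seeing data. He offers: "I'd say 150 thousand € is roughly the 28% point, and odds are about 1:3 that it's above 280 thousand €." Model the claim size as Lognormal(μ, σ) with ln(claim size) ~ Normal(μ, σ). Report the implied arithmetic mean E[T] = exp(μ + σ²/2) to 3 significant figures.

If T ~ Lognormal(μ,σ) then ln T ~ Normal(μ,σ), so the p-quantile of ln T is μ + z_p·σ.
ln(150) = 5.011 and ln(280) = 5.635; z_{0.28} = -0.5828, z_{0.75} = 0.6745.
σ = (5.635 − 5.011)/(0.6745 − (-0.5828)) = 0.496.
μ = 5.011 − (-0.5828)·0.496 = 5.300.
E[T] = exp(μ + σ²/2) = exp(5.300 + 0.1232) = 227 thousand €.

E[T] ≈ 227 thousand €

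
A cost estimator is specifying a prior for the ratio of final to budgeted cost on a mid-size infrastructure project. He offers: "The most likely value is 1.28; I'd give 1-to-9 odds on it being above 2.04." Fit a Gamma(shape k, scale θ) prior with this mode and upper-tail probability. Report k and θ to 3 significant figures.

k ≈ 9.64, θ ≈ 0.148

Gamma(k,θ) with k>1 has mode (k−1)θ, so θ = 1.28/(k−1).
Need P(X < 2.04) = 0.9 with θ tied to k this way. Start at k = 2, θ = 1.28: P(X<2.04) ≈ 0.473.
Too low — raise k to concentrate. Iterating converges to k ≈ 9.64.
Then θ = 1.28/(9.64−1) ≈ 0.148.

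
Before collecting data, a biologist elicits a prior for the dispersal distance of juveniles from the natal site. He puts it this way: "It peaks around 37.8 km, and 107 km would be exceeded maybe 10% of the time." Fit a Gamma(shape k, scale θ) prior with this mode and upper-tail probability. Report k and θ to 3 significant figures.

k ≈ 2.76, θ ≈ 21.4

Gamma(k,θ) with k>1 has mode (k−1)θ, so θ = 37.8/(k−1).
Need P(X < 107) = 0.9 with θ tied to k this way. Start at k = 2, θ = 37.8: P(X<107) ≈ 0.774.
Too low — raise k to concentrate. Iterating converges to k ≈ 2.76.
Then θ = 37.8/(2.76−1) ≈ 21.4.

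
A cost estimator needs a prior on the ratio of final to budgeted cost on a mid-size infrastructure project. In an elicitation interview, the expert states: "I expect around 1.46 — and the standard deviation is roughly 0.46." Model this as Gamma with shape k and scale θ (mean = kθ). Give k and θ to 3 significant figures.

k ≈ 10.1, θ ≈ 0.145

For Gamma(k, scale θ): mean = kθ, variance = kθ², so CV = 1/√k.
CV = SD/mean = 0.46/1.46 = 0.3151, hence k = 1/CV² = 10.1.
Then θ = mean/k = 1.46/10.1 = 0.145.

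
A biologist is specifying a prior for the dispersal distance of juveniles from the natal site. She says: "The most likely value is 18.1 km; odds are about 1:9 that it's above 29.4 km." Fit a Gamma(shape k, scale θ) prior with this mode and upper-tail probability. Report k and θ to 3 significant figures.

Gamma(k,θ) with k>1 has mode (k−1)θ, so θ = 18.1/(k−1).
Need P(X < 29.4) = 0.9 with θ tied to k this way. Start at k = 2, θ = 18.1: P(X<29.4) ≈ 0.483.
Too low — raise k to concentrate. Iterating converges to k ≈ 9.
Then θ = 18.1/(9−1) ≈ 2.26.

k ≈ 9, θ ≈ 2.26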